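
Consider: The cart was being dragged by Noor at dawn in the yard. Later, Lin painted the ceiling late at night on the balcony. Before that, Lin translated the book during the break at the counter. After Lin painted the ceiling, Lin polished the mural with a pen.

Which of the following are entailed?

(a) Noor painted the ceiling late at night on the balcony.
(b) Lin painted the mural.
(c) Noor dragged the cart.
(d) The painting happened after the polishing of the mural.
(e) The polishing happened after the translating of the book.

(a) Not entailed — the passage has Lin painting the ceiling, not Noor.
(b) Not entailed — Lin painted the ceiling, not the mural; the mural belongs to the polishing event.
(c) Entailed — 'drag' is an activity; 'was dragging' entails that some dragging happened, so 'dragged' holds.
(d) Not entailed — the narrative places the painting before the polishing, not after.
(e) Entailed — the narrative places the translating before the polishing.

(c), (e)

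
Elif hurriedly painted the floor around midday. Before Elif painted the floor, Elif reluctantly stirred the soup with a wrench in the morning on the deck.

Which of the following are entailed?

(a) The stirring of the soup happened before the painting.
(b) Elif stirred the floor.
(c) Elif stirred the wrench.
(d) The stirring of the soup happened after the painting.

(a) Entailed — the narrative places the stirring before the painting.
(b) Not entailed — Elif stirred the soup, not the floor; the floor belongs to the painting event.
(c) Not entailed — the wrench is the instrument, not what was stirred.
(d) Not entailed — the narrative places the stirring before the painting, not after.

(a)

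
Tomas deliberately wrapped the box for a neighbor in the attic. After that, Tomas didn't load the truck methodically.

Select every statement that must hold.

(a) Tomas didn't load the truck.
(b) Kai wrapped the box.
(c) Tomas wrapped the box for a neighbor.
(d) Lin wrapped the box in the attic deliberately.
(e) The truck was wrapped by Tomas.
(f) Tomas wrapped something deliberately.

(a) Not entailed — dropping 'methodically' under negation is not valid — the original leaves open that Tomas loaded the truck some other way.
(b) Not entailed — the passage has Tomas wrapping the box, not Kai.
(c) Entailed — this follows by dropping conjuncts from the wrapping event's description.
(d) Not entailed — the passage has Tomas wrapping the box, not Lin.
(e) Not entailed — Tomas wrapped the box, not the truck; the truck belongs to the loading event.
(f) Entailed — dropping 'in the attic', 'for a neighbor' and generalizing the patient leaves a sub-description the original still satisfies.

(c), (f)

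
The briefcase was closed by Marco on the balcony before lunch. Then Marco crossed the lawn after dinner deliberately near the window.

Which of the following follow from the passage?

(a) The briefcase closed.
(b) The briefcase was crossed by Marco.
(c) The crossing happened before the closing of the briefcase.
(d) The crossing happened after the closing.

(a) Entailed — 'Marco closed the briefcase' is causative; it entails the inchoative 'the briefcase closed'.
(b) Not entailed — Marco crossed the lawn, not the briefcase; the briefcase belongs to the closing event.
(c) Not entailed — the narrative places the closing before the crossing, not after.
(d) Entailed — the narrative places the closing before the crossing.

(a), (d)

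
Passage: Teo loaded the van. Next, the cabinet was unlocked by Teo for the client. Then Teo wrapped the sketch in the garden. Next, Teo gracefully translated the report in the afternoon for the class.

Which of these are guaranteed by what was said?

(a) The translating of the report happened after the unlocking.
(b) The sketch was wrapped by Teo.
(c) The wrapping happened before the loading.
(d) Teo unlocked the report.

(a) Entailed — the narrative places the unlocking before the translating.
(b) Entailed — this follows by dropping conjuncts from the wrapping event's description.
(c) Not entailed — the narrative places the loading before the wrapping, not after.
(d) Not entailed — Teo unlocked the cabinet, not the report; the report belongs to the translating event.

(a), (b)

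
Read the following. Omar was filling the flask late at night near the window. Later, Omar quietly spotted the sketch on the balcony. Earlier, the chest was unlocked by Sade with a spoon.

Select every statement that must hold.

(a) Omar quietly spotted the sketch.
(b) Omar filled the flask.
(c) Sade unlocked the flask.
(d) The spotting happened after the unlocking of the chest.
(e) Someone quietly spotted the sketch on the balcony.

(a) Entailed — every conjunct here is already in the original spotting event.
(b) Not entailed — 'was filling' is progressive on an accomplishment; it does not entail the completed 'filled'.
(c) Not entailed — Sade unlocked the chest, not the flask; the flask belongs to the filling event.
(d) Entailed — the narrative places the unlocking before the spotting.
(e) Entailed — this follows by dropping conjuncts from the spotting event's description.

(a), (d), (e)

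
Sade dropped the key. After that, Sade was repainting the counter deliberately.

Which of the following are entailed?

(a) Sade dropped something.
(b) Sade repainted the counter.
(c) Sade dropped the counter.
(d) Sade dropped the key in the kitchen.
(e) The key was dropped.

(a) Entailed — this follows by dropping conjuncts from the dropping event's description.
(b) Not entailed — 'was repainting' is progressive on an accomplishment; it does not entail the completed 'repainted'.
(c) Not entailed — Sade dropped the key, not the counter; the counter belongs to the repainting event.
(d) Not entailed — 'in the kitchen' adds information not in the original event.
(e) Entailed — the original entails any weakening of itself; this just generalizes the agent.

(a), (e)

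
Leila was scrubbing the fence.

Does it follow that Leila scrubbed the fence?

yes

'scrub' is atelic; if Leila was scrubbing the fence, then Leila scrubbed the fence (for some time).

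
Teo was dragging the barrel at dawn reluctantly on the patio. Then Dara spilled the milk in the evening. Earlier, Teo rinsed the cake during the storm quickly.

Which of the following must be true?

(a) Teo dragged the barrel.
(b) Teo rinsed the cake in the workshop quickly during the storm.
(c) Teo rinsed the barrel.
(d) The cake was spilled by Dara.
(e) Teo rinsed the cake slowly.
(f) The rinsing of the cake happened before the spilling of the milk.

(a) Entailed — 'drag' is an activity; 'was dragging' entails that some dragging happened, so 'dragged' holds.
(b) Not entailed — 'in the workshop' adds information not in the original event.
(c) Not entailed — Teo rinsed the cake, not the barrel; the barrel belongs to the dragging event.
(d) Not entailed — Dara spilled the milk, not the cake; the cake belongs to the rinsing event.
(e) Not entailed — 'slowly' adds a manner not in (and inconsistent with) the original.
(f) Entailed — the narrative places the rinsing before the spilling.

(a), (f)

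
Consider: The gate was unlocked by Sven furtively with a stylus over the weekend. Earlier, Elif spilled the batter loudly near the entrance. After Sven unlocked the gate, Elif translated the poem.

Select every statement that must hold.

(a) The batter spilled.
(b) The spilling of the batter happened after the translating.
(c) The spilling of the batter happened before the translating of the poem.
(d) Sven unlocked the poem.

(a) Entailed — 'Elif spilled the batter' is causative; it entails the inchoative 'the batter spilled'.
(b) Not entailed — the narrative places the spilling before the translating, not after.
(c) Entailed — the narrative places the spilling before the translating.
(d) Not entailed — Sven unlocked the gate, not the poem; the poem belongs to the translating event.

(a), (c)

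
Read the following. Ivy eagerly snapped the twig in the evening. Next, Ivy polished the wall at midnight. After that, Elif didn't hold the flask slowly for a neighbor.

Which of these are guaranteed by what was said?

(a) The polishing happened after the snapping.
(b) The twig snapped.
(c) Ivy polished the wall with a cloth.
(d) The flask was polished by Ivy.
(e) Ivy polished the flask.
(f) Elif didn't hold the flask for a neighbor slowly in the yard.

(a), (b), (f)

(a) Entailed — the narrative places the snapping before the polishing.
(b) Entailed — 'Ivy snapped the twig' is causative; it entails the inchoative 'the twig snapped'.
(c) Not entailed — 'with a cloth' adds information not in the original event.
(d) Not entailed — Ivy polished the wall, not the flask; the flask belongs to the holding event.
(e) Not entailed — Ivy polished the wall, not the flask; the flask belongs to the holding event.
(f) Entailed — under negation, adding a further restriction is entailed: if no such holding event occurred, none occurred in the yard either.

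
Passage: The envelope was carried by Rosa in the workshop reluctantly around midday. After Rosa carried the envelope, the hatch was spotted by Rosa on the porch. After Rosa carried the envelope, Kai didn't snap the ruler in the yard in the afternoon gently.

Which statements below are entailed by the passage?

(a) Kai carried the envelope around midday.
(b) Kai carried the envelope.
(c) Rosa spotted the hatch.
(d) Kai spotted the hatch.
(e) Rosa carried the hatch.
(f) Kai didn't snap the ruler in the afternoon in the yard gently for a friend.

(c), (f)

(a) Not entailed — the passage has Rosa carrying the envelope, not Kai.
(b) Not entailed — the passage has Rosa carrying the envelope, not Kai.
(c) Entailed — this follows by dropping conjuncts from the spotting event's description.
(d) Not entailed — the passage has Rosa spotting the hatch, not Kai.
(e) Not entailed — Rosa carried the envelope, not the hatch; the hatch belongs to the spotting event.
(f) Entailed — under negation, adding a further restriction is entailed: if no such snapping event occurred, none occurred for a friend either.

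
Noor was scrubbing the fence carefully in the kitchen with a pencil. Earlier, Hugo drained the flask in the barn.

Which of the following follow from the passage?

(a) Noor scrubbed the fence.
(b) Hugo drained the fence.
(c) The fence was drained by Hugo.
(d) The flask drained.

(a), (d)

(a) Entailed — 'scrub' is an activity; 'was scrubbing' entails that some scrubbing happened, so 'scrubbed' holds.
(b) Not entailed — Hugo drained the flask, not the fence; the fence belongs to the scrubbing event.
(c) Not entailed — Hugo drained the flask, not the fence; the fence belongs to the scrubbing event.
(d) Entailed — 'Hugo drained the flask' is causative; it entails the inchoative 'the flask drained'.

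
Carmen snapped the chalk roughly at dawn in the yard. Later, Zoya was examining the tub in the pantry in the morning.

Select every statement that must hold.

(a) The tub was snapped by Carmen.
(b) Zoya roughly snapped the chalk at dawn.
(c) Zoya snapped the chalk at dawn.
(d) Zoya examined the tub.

(d)

(a) Not entailed — Carmen snapped the chalk, not the tub; the tub belongs to the examining event.
(b) Not entailed — the passage has Carmen snapping the chalk, not Zoya.
(c) Not entailed — the passage has Carmen snapping the chalk, not Zoya.
(d) Entailed — 'examine' is an activity; 'was examining' entails that some examining happened, so 'examined' holds.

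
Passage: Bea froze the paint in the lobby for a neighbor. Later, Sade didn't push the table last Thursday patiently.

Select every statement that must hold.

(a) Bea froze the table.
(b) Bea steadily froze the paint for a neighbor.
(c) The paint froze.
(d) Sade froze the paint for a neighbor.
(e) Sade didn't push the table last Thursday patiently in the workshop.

(a) Not entailed — Bea froze the paint, not the table; the table belongs to the pushing event.
(b) Not entailed — 'steadily' adds information not in the original event.
(c) Entailed — 'Bea froze the paint' is causative; it entails the inchoative 'the paint froze'.
(d) Not entailed — the passage has Bea freezing the paint, not Sade.
(e) Entailed — under negation, adding a further restriction is entailed: if no such pushing event occurred, none occurred in the workshop either.

(c), (e)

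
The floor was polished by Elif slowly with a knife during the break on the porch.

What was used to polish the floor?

a knife

'with a knife' marks the instrument of the polishing event.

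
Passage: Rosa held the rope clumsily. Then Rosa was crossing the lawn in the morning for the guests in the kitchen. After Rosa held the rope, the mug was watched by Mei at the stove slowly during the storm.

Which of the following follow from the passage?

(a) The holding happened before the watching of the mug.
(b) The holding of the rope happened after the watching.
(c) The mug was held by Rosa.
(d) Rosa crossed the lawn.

(a)

(a) Entailed — the narrative places the holding before the watching.
(b) Not entailed — the narrative places the holding before the watching, not after.
(c) Not entailed — Rosa held the rope, not the mug; the mug belongs to the watching event.
(d) Not entailed — 'was crossing' is progressive on an accomplishment; it does not entail the completed 'crossed'.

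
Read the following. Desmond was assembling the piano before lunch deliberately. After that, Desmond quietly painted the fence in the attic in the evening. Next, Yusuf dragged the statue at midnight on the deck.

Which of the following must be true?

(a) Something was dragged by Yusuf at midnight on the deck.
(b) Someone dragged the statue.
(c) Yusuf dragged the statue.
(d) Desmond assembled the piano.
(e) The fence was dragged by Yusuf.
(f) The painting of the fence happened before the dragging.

(a), (b), (c), (f)

(a) Entailed — every conjunct here is already in the original dragging event.
(b) Entailed — every conjunct here is already in the original dragging event.
(c) Entailed — dropping 'at midnight', 'on the deck' leaves a sub-description the original still satisfies.
(d) Not entailed — 'was assembling' is progressive on an accomplishment; it does not entail the completed 'assembled'.
(e) Not entailed — Yusuf dragged the statue, not the fence; the fence belongs to the painting event.
(f) Entailed — the narrative places the painting before the dragging.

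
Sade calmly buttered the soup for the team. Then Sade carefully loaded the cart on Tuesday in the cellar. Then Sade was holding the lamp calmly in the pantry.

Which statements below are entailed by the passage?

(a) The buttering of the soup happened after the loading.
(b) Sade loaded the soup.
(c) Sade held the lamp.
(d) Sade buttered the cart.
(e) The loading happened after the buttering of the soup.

(c), (e)

(a) Not entailed — the narrative places the buttering before the loading, not after.
(b) Not entailed — Sade loaded the cart, not the soup; the soup belongs to the buttering event.
(c) Entailed — 'hold' is an activity; 'was holding' entails that some holding happened, so 'held' holds.
(d) Not entailed — Sade buttered the soup, not the cart; the cart belongs to the loading event.
(e) Entailed — the narrative places the buttering before the loading.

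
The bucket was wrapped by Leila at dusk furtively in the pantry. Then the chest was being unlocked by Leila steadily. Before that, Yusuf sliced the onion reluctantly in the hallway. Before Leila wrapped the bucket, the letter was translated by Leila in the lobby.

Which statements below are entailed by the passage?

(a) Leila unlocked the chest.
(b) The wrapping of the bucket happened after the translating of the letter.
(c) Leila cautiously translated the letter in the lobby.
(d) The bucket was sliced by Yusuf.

(a) Not entailed — 'was unlocking' is progressive on an accomplishment; it does not entail the completed 'unlocked'.
(b) Entailed — the narrative places the translating before the wrapping.
(c) Not entailed — 'cautiously' adds information not in the original event.
(d) Not entailed — Yusuf sliced the onion, not the bucket; the bucket belongs to the wrapping event.

(b)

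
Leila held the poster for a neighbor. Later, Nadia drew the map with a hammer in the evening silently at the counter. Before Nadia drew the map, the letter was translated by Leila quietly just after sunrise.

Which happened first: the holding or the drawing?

the holding

The connectives place the holding before the drawing.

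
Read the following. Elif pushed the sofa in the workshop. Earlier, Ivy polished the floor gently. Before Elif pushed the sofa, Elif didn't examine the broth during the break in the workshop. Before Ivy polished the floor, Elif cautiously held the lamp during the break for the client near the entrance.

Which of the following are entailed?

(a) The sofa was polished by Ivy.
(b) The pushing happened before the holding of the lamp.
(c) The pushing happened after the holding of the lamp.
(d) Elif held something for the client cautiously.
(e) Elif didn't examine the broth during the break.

(a) Not entailed — Ivy polished the floor, not the sofa; the sofa belongs to the pushing event.
(b) Not entailed — the narrative places the holding before the pushing, not after.
(c) Entailed — the narrative places the holding before the pushing.
(d) Entailed — every conjunct here is already in the original holding event.
(e) Not entailed — dropping 'in the workshop' under negation is not valid — the original leaves open that Elif examined the broth some other way.

(c), (d)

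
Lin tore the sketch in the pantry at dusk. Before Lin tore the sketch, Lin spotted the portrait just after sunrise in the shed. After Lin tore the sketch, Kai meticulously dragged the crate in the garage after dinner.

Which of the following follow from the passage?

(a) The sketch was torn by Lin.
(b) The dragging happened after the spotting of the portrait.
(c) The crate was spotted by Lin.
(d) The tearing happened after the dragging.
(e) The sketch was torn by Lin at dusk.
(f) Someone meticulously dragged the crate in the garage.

(a), (b), (e), (f)

(a) Entailed — this follows by dropping conjuncts from the tearing event's description.
(b) Entailed — the narrative places the spotting before the dragging.
(c) Not entailed — Lin spotted the portrait, not the crate; the crate belongs to the dragging event.
(d) Not entailed — the narrative places the tearing before the dragging, not after.
(e) Entailed — every conjunct here is already in the original tearing event.
(f) Entailed — this follows by dropping conjuncts from the dragging event's description.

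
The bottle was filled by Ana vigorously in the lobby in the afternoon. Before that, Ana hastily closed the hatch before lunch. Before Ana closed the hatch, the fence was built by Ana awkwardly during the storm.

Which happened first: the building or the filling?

The connectives place the building before the filling.

the building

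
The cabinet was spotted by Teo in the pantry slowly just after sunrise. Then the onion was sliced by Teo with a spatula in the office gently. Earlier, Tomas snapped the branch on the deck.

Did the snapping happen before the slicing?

yes

The narrative orders the snapping before the slicing.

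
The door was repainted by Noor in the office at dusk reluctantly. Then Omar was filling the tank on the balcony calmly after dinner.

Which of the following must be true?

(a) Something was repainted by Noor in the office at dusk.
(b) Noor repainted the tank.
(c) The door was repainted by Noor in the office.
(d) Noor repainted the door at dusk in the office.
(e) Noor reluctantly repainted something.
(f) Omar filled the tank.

(a) Entailed — every conjunct here is already in the original repainting event.
(b) Not entailed — Noor repainted the door, not the tank; the tank belongs to the filling event.
(c) Entailed — this follows by dropping conjuncts from the repainting event's description.
(d) Entailed — every conjunct here is already in the original repainting event.
(e) Entailed — dropping 'at dusk', 'in the office' and generalizing the patient leaves a sub-description the original still satisfies.
(f) Not entailed — 'was filling' is progressive on an accomplishment; it does not entail the completed 'filled'.

(a), (c), (d), (e)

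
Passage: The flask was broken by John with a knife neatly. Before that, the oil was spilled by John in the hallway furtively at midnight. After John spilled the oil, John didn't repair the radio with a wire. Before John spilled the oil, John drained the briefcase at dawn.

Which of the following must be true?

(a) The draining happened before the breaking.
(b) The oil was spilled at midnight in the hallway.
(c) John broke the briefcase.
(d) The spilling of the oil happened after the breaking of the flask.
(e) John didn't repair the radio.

(a) Entailed — the narrative places the draining before the breaking.
(b) Entailed — every conjunct here is already in the original spilling event.
(c) Not entailed — John broke the flask, not the briefcase; the briefcase belongs to the draining event.
(d) Not entailed — the narrative places the spilling before the breaking, not after.
(e) Not entailed — dropping 'with a wire' under negation is not valid — the original leaves open that John repaired the radio some other way.

(a), (b)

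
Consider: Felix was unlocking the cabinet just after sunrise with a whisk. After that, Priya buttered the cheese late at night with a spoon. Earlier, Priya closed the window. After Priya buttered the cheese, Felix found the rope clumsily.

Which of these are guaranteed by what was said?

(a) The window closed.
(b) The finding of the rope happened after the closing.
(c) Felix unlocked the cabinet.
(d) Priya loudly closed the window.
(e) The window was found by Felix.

(a), (b)

(a) Entailed — 'Priya closed the window' is causative; it entails the inchoative 'the window closed'.
(b) Entailed — the narrative places the closing before the finding.
(c) Not entailed — 'was unlocking' is progressive on an accomplishment; it does not entail the completed 'unlocked'.
(d) Not entailed — 'loudly' adds information not in the original event.
(e) Not entailed — Felix found the rope, not the window; the window belongs to the closing event.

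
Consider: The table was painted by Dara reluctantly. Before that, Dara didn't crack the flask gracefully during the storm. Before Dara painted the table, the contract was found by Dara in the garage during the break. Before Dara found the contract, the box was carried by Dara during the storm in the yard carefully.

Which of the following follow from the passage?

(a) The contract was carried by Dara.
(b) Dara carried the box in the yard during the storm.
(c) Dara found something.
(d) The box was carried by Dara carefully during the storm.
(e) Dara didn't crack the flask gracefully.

(a) Not entailed — Dara carried the box, not the contract; the contract belongs to the finding event.
(b) Entailed — dropping 'carefully' leaves a sub-description the original still satisfies.
(c) Entailed — the original entails any weakening of itself; this just drops 'in the garage', 'during the break' and generalizes the patient.
(d) Entailed — the original entails any weakening of itself; this just drops 'in the yard'.
(e) Not entailed — dropping 'during the storm' under negation is not valid — the original leaves open that Dara cracked the flask some other way.

(b), (c), (d)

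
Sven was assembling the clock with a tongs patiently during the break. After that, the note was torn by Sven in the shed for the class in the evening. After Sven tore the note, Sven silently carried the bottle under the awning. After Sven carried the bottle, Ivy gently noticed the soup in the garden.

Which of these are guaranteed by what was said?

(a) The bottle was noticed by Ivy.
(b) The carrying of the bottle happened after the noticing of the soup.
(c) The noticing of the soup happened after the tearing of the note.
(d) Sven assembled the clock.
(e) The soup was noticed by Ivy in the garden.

(c), (e)

(a) Not entailed — Ivy noticed the soup, not the bottle; the bottle belongs to the carrying event.
(b) Not entailed — the narrative places the carrying before the noticing, not after.
(c) Entailed — the narrative places the tearing before the noticing.
(d) Not entailed — 'was assembling' is progressive on an accomplishment; it does not entail the completed 'assembled'.
(e) Entailed — every conjunct here is already in the original noticing event.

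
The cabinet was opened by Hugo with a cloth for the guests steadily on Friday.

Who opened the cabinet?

Hugo

'Hugo' marks the agent of the opening event.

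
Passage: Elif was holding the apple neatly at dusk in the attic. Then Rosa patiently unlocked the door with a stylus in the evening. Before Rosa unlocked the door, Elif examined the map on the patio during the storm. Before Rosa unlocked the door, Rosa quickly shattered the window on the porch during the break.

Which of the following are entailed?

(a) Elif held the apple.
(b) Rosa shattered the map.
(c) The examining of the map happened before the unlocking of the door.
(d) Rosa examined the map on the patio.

(a) Entailed — 'hold' is an activity; 'was holding' entails that some holding happened, so 'held' holds.
(b) Not entailed — Rosa shattered the window, not the map; the map belongs to the examining event.
(c) Entailed — the narrative places the examining before the unlocking.
(d) Not entailed — the passage has Elif examining the map, not Rosa.

(a), (c)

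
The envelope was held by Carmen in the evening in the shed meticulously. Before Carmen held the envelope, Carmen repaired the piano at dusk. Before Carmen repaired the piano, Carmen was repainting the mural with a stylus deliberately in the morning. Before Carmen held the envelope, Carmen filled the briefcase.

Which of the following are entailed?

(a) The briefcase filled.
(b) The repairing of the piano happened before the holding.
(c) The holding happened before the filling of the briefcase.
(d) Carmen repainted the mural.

(a) Entailed — 'Carmen filled the briefcase' is causative; it entails the inchoative 'the briefcase filled'.
(b) Entailed — the narrative places the repairing before the holding.
(c) Not entailed — the narrative places the filling before the holding, not after.
(d) Not entailed — 'was repainting' is progressive on an accomplishment; it does not entail the completed 'repainted'.

(a), (b)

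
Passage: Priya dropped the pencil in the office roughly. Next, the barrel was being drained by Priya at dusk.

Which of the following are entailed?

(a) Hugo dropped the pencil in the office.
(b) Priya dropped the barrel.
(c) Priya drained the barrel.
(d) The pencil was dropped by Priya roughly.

(a) Not entailed — the passage has Priya dropping the pencil, not Hugo.
(b) Not entailed — Priya dropped the pencil, not the barrel; the barrel belongs to the draining event.
(c) Not entailed — 'was draining' is progressive on an accomplishment; it does not entail the completed 'drained'.
(d) Entailed — the original entails any weakening of itself; this just drops 'in the office'.

(d)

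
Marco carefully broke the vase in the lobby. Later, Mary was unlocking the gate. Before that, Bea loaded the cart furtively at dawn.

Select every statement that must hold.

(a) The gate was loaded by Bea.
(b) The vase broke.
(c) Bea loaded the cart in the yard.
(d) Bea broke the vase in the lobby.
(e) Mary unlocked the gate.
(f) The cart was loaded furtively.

(b), (f)

(a) Not entailed — Bea loaded the cart, not the gate; the gate belongs to the unlocking event.
(b) Entailed — 'Marco broke the vase' is causative; it entails the inchoative 'the vase broke'.
(c) Not entailed — 'in the yard' adds information not in the original event.
(d) Not entailed — the passage has Marco breaking the vase, not Bea.
(e) Not entailed — 'was unlocking' is progressive on an accomplishment; it does not entail the completed 'unlocked'.
(f) Entailed — every conjunct here is already in the original loading event.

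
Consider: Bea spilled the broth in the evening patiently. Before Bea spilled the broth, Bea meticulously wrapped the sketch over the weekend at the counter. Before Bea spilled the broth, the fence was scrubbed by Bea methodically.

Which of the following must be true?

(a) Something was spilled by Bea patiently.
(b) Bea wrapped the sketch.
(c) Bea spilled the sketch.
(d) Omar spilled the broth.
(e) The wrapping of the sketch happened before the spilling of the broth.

(a) Entailed — this follows by dropping conjuncts from the spilling event's description.
(b) Entailed — the original entails any weakening of itself; this just drops 'over the weekend', 'meticulously', 'at the counter'.
(c) Not entailed — Bea spilled the broth, not the sketch; the sketch belongs to the wrapping event.
(d) Not entailed — the passage has Bea spilling the broth, not Omar.
(e) Entailed — the narrative places the wrapping before the spilling.

(a), (b), (e)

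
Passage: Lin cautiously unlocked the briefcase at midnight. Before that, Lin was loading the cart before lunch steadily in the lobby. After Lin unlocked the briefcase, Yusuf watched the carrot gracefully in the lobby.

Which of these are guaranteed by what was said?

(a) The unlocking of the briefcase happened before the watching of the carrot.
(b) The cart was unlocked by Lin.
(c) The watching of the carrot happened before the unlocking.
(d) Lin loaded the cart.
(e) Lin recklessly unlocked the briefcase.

(a)

(a) Entailed — the narrative places the unlocking before the watching.
(b) Not entailed — Lin unlocked the briefcase, not the cart; the cart belongs to the loading event.
(c) Not entailed — the narrative places the unlocking before the watching, not after.
(d) Not entailed — 'was loading' is progressive on an accomplishment; it does not entail the completed 'loaded'.
(e) Not entailed — 'recklessly' adds a manner not in (and inconsistent with) the original.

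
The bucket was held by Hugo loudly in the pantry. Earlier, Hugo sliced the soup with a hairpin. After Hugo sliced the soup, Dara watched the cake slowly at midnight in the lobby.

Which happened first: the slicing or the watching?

The connectives place the slicing before the watching.

the slicing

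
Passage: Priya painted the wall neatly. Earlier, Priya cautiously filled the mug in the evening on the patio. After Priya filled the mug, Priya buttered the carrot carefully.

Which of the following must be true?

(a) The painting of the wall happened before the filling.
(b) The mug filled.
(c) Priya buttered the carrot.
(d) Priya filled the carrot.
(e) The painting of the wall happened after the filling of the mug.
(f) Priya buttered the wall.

(b), (c), (e)

(a) Not entailed — the narrative places the filling before the painting, not after.
(b) Entailed — 'Priya filled the mug' is causative; it entails the inchoative 'the mug filled'.
(c) Entailed — the original entails any weakening of itself; this just drops 'carefully'.
(d) Not entailed — Priya filled the mug, not the carrot; the carrot belongs to the buttering event.
(e) Entailed — the narrative places the filling before the painting.
(f) Not entailed — Priya buttered the carrot, not the wall; the wall belongs to the painting event.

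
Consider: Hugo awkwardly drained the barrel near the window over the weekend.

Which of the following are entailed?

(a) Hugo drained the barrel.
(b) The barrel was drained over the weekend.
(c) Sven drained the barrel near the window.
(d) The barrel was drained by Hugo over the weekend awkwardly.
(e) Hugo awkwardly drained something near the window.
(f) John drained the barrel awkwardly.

(a), (b), (d), (e)

(a) Entailed — every conjunct here is already in the original draining event.
(b) Entailed — dropping 'awkwardly', 'near the window' and generalizing the agent leaves a sub-description the original still satisfies.
(c) Not entailed — the passage has Hugo draining the barrel, not Sven.
(d) Entailed — dropping 'near the window' leaves a sub-description the original still satisfies.
(e) Entailed — the original entails any weakening of itself; this just drops 'over the weekend' and generalizes the patient.
(f) Not entailed — the passage has Hugo draining the barrel, not John.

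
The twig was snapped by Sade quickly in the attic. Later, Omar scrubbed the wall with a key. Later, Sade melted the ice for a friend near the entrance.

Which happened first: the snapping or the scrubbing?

the snapping

The connectives place the snapping before the scrubbing.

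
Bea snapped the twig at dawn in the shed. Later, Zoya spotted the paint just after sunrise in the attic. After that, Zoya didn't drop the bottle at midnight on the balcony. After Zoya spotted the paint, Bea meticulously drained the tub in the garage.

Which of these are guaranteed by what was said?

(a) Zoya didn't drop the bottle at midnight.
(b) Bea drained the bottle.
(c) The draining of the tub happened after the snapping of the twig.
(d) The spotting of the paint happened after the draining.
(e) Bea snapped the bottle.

(c)

(a) Not entailed — dropping 'on the balcony' under negation is not valid — the original leaves open that Zoya dropped the bottle some other way.
(b) Not entailed — Bea drained the tub, not the bottle; the bottle belongs to the dropping event.
(c) Entailed — the narrative places the snapping before the draining.
(d) Not entailed — the narrative places the spotting before the draining, not after.
(e) Not entailed — Bea snapped the twig, not the bottle; the bottle belongs to the dropping event.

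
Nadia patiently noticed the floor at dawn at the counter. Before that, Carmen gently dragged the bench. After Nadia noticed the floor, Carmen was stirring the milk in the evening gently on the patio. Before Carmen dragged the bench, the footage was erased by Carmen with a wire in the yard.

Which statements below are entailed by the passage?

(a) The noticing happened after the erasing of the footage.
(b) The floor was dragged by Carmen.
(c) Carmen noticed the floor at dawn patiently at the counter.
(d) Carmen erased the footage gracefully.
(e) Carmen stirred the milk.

(a) Entailed — the narrative places the erasing before the noticing.
(b) Not entailed — Carmen dragged the bench, not the floor; the floor belongs to the noticing event.
(c) Not entailed — the passage has Nadia noticing the floor, not Carmen.
(d) Not entailed — 'gracefully' adds information not in the original event.
(e) Entailed — 'stir' is an activity; 'was stirring' entails that some stirring happened, so 'stirred' holds.

(a), (e)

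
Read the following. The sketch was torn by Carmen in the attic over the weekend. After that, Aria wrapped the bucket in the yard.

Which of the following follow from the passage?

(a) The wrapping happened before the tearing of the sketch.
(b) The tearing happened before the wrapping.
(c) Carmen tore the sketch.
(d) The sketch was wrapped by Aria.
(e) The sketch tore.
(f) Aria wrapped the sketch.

(b), (c), (e)

(a) Not entailed — the narrative places the tearing before the wrapping, not after.
(b) Entailed — the narrative places the tearing before the wrapping.
(c) Entailed — this follows by dropping conjuncts from the tearing event's description.
(d) Not entailed — Aria wrapped the bucket, not the sketch; the sketch belongs to the tearing event.
(e) Entailed — 'Carmen tore the sketch' is causative; it entails the inchoative 'the sketch tore'.
(f) Not entailed — Aria wrapped the bucket, not the sketch; the sketch belongs to the tearing event.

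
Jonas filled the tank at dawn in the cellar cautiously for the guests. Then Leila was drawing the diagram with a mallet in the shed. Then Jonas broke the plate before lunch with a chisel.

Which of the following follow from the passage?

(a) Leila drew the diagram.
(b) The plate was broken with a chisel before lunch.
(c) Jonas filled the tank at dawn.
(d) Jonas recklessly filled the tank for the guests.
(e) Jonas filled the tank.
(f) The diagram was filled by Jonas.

(b), (c), (e)

(a) Not entailed — 'was drawing' is progressive on an accomplishment; it does not entail the completed 'drew'.
(b) Entailed — the original entails any weakening of itself; this just generalizes the agent.
(c) Entailed — this follows by dropping conjuncts from the filling event's description.
(d) Not entailed — 'recklessly' adds a manner not in (and inconsistent with) the original.
(e) Entailed — the original entails any weakening of itself; this just drops 'at dawn', 'for the guests', 'in the cellar', 'cautiously'.
(f) Not entailed — Jonas filled the tank, not the diagram; the diagram belongs to the drawing event.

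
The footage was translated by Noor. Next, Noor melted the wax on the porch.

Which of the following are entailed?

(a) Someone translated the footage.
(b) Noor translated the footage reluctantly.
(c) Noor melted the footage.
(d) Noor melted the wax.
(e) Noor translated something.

(a) Entailed — every conjunct here is already in the original translating event.
(b) Not entailed — 'reluctantly' adds information not in the original event.
(c) Not entailed — Noor melted the wax, not the footage; the footage belongs to the translating event.
(d) Entailed — the original entails any weakening of itself; this just drops 'on the porch'.
(e) Entailed — every conjunct here is already in the original translating event.

(a), (d), (e)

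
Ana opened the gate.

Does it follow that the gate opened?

yes

'Ana opened the gate' is the causative; it entails the inchoative 'the gate opened'.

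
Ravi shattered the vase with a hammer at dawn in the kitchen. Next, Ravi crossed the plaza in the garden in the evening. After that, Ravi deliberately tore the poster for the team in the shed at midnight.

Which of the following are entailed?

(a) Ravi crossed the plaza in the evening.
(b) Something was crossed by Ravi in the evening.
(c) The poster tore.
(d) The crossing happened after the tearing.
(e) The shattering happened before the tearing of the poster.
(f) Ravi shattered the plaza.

(a) Entailed — every conjunct here is already in the original crossing event.
(b) Entailed — this follows by dropping conjuncts from the crossing event's description.
(c) Entailed — 'Ravi tore the poster' is causative; it entails the inchoative 'the poster tore'.
(d) Not entailed — the narrative places the crossing before the tearing, not after.
(e) Entailed — the narrative places the shattering before the tearing.
(f) Not entailed — Ravi shattered the vase, not the plaza; the plaza belongs to the crossing event.

(a), (b), (c), (e)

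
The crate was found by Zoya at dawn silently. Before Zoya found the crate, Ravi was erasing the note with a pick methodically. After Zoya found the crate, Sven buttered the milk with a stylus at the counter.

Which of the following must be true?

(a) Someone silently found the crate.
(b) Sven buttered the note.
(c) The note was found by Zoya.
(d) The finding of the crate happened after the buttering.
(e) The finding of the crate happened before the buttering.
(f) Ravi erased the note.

(a) Entailed — this follows by dropping conjuncts from the finding event's description.
(b) Not entailed — Sven buttered the milk, not the note; the note belongs to the erasing event.
(c) Not entailed — Zoya found the crate, not the note; the note belongs to the erasing event.
(d) Not entailed — the narrative places the finding before the buttering, not after.
(e) Entailed — the narrative places the finding before the buttering.
(f) Not entailed — 'was erasing' is progressive on an accomplishment; it does not entail the completed 'erased'.

(a), (e)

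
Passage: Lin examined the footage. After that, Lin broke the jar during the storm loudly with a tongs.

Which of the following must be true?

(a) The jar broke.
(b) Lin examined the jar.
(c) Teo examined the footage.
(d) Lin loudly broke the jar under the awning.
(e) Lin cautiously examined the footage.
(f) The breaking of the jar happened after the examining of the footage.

(a) Entailed — 'Lin broke the jar' is causative; it entails the inchoative 'the jar broke'.
(b) Not entailed — Lin examined the footage, not the jar; the jar belongs to the breaking event.
(c) Not entailed — the passage has Lin examining the footage, not Teo.
(d) Not entailed — 'under the awning' adds information not in the original event.
(e) Not entailed — 'cautiously' adds information not in the original event.
(f) Entailed — the narrative places the examining before the breaking.

(a), (f)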